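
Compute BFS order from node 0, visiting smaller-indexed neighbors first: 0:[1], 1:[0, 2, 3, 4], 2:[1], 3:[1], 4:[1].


BFS queue: start with [0]
Visit order: [0, 1, 2, 3, 4]


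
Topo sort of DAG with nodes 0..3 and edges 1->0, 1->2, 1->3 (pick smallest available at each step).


Kahn's algorithm, process smallest node first
Order: [1, 0, 2, 3]


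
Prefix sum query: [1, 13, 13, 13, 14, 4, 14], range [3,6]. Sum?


Prefix sums: [0, 1, 14, 27, 40, 54, 58, 72]
Sum[3..6] = prefix[7] - prefix[3] = 72 - 27 = 45


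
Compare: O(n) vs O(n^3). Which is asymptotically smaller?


linear grows slower than cubic
O(n) is asymptotically smaller; O(n^3) grows faster


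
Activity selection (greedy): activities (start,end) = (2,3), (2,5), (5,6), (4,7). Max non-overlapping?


Greedy: pick earliest-ending, then skip overlaps.
Selected (2 activities): [(2, 3), (5, 6)]


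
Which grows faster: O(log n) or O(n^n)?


logarithmic grows slower than n^n
O(log n) is asymptotically smaller; O(n^n) grows faster


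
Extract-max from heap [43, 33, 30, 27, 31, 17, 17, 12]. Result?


Max = 43
Replace root with last, heapify down
Resulting heap: [33, 31, 30, 27, 12, 17, 17]


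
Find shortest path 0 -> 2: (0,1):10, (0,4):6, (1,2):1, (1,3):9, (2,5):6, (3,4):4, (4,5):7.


Dijkstra from 0:
Distances: {0: 0, 1: 10, 2: 11, 3: 10, 4: 6, 5: 13}
Shortest distance to 2 = 11, path = [0, 1, 2]


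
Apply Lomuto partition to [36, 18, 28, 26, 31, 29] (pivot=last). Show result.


Elements <= 29 go left of pivot.
Result: [18, 28, 26, 29, 31, 36], pivot at index 3


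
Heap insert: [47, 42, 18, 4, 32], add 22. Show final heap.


Append 22: [47, 42, 18, 4, 32, 22]
Bubble up: swap idx 5(22) with idx 2(18)
Result: [47, 42, 22, 4, 32, 18]


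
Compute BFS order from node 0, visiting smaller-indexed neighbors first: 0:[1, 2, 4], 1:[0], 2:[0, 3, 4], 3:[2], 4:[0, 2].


BFS queue: start with [0]
Visit order: [0, 1, 2, 4, 3]


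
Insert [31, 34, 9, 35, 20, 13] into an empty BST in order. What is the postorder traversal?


Root = 31; build tree by BST insertion.
Postorder traversal: [13, 20, 9, 35, 34, 31]


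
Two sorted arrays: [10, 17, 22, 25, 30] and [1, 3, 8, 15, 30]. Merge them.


Compare heads, take smaller each step.
Merged: [1, 3, 8, 10, 15, 17, 22, 25, 30, 30]


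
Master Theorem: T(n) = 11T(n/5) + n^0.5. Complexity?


a=11, b=5, c=0.5. log_5(11)=1.490 > c=0.5. Case 1: O(n^log_b(a)) = O(n^1.490)
Complexity: O(n^1.490)


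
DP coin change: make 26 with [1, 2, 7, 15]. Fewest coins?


dp[0]=0; dp[i]=1+min(dp[i-c] for c in coins)
...dp[21]=3, dp[22]=2, dp[23]=3, dp[24]=3, dp[25]=4, dp[26]=4
Minimum coins for 26 = 4


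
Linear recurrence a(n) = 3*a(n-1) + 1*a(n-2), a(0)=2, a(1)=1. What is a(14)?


Build bottom-up:
...a(12)=750242, a(13)=2477881, a(14)=3*2477881+1*750242=8183885


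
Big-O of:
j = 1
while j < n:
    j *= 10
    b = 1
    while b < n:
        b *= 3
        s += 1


Per nesting level: O(log n) * O(log n) = O((log n)^2)
Complexity: O((log n)^2)


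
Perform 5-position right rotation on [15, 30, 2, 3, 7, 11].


Right rotate by 5: [30, 2, 3, 7, 11, 15]


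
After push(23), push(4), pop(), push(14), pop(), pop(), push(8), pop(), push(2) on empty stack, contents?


push(23) -> [23]
push(4) -> [23, 4]
pop() returns 4 -> [23]
push(14) -> [23, 14]
pop() returns 14 -> [23]
pop() returns 23 -> []
push(8) -> [8]
pop() returns 8 -> []
push(2) -> [2]
Final stack (bottom to top): [2]


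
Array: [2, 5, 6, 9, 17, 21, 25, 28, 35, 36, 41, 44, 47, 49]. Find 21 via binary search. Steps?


Search for 21:
[0,13] mid=6 arr[6]=25
[0,5] mid=2 arr[2]=6
[3,5] mid=4 arr[4]=17
[5,5] mid=5 arr[5]=21
Total: 4 comparisons


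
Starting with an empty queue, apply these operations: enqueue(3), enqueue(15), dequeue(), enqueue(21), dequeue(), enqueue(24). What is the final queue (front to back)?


enqueue(3) -> [3]
enqueue(15) -> [3, 15]
dequeue() returns 3 -> [15]
enqueue(21) -> [15, 21]
dequeue() returns 15 -> [21]
enqueue(24) -> [21, 24]
Final queue (front to back): [21, 24]


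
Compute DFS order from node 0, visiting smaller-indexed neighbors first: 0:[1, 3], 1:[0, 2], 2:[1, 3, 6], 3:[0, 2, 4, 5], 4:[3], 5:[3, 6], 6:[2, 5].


DFS stack-based: start with [0]
Visit order: [0, 1, 2, 3, 4, 5, 6]


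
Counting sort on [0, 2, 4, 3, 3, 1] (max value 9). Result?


Count array: [1, 1, 1, 2, 1, 0, 0, 0, 0, 0]
Reconstruct: [0, 1, 2, 3, 3, 4]


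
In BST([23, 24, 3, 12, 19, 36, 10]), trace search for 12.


BST root = 23
Search for 12: compare at each node
Path: [23, 3, 12]


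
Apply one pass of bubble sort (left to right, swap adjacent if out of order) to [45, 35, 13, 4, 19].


After one pass: [35, 13, 4, 19, 45]


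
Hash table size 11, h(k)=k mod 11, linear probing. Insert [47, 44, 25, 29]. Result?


Insertions: 47->slot 3; 44->slot 0; 25->slot 4; 29->slot 7
Table: [44, None, None, 47, 25, None, None, 29, None, None, None]


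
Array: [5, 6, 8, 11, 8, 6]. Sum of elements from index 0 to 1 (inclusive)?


Prefix sums: [0, 5, 11, 19, 30, 38, 44]
Sum[0..1] = prefix[2] - prefix[0] = 11 - 0 = 11


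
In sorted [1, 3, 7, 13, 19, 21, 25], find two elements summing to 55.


Two pointers: lo=0, hi=6
No pair sums to 55


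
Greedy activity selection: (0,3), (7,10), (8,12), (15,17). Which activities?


Greedy: pick earliest-ending, then skip overlaps.
Selected (3 activities): [(0, 3), (7, 10), (15, 17)]


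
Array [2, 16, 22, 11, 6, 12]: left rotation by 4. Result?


Left rotate by 4: [6, 12, 2, 16, 22, 11]


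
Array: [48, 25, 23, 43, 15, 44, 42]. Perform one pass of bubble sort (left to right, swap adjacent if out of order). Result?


After one pass: [25, 23, 43, 15, 44, 42, 48]


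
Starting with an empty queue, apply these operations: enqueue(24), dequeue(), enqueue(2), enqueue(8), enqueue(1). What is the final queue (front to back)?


enqueue(24) -> [24]
dequeue() returns 24 -> []
enqueue(2) -> [2]
enqueue(8) -> [2, 8]
enqueue(1) -> [2, 8, 1]
Final queue (front to back): [2, 8, 1]


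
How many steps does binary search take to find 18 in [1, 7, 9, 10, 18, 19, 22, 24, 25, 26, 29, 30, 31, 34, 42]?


Search for 18:
[0,14] mid=7 arr[7]=24
[0,6] mid=3 arr[3]=10
[4,6] mid=5 arr[5]=19
[4,4] mid=4 arr[4]=18
Total: 4 comparisons


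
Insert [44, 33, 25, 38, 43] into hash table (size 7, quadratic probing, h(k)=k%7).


Insertions: 44->slot 2; 33->slot 5; 25->slot 4; 38->slot 3; 43->slot 1
Table: [None, 43, 44, 38, 25, 33, None]


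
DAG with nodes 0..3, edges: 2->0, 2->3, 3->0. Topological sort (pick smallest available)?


Kahn's algorithm, process smallest node first
Order: [1, 2, 3, 0]


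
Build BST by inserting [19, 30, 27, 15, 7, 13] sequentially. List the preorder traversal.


Root = 19; build tree by BST insertion.
Preorder traversal: [19, 15, 7, 13, 30, 27]


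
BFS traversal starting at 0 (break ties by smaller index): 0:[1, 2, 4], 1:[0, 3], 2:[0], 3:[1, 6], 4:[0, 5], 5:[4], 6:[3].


BFS queue: start with [0]
Visit order: [0, 1, 2, 4, 3, 5, 6]


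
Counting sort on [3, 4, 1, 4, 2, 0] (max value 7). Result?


Count array: [1, 1, 1, 1, 2, 0, 0, 0]
Reconstruct: [0, 1, 2, 3, 4, 4]


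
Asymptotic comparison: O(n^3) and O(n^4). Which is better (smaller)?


cubic grows slower than quartic
O(n^3) is asymptotically smaller; O(n^4) grows faster


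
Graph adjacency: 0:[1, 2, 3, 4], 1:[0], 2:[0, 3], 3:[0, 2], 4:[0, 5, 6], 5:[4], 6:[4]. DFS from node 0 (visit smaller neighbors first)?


DFS stack-based: start with [0]
Visit order: [0, 1, 2, 3, 4, 5, 6]


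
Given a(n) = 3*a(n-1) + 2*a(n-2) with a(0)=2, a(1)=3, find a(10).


Build bottom-up:
...a(8)=25889, a(9)=92205, a(10)=3*92205+2*25889=328393


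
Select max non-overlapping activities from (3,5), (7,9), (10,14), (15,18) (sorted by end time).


Greedy: pick earliest-ending, then skip overlaps.
Selected (4 activities): [(3, 5), (7, 9), (10, 14), (15, 18)]


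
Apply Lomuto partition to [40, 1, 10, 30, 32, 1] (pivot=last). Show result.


Elements <= 1 go left of pivot.
Result: [1, 1, 10, 30, 32, 40], pivot at index 1


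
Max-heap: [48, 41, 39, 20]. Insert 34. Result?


Append 34: [48, 41, 39, 20, 34]
Bubble up: no swaps needed
Result: [48, 41, 39, 20, 34]


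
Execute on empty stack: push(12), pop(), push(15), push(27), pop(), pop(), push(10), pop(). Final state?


push(12) -> [12]
pop() returns 12 -> []
push(15) -> [15]
push(27) -> [15, 27]
pop() returns 27 -> [15]
pop() returns 15 -> []
push(10) -> [10]
pop() returns 10 -> []
Final stack (bottom to top): []


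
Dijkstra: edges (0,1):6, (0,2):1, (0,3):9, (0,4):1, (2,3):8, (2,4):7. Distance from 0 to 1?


Dijkstra from 0:
Distances: {0: 0, 1: 6, 2: 1, 3: 9, 4: 1}
Shortest distance to 1 = 6, path = [0, 1]


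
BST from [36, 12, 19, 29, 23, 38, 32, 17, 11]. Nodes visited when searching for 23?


BST root = 36
Search for 23: compare at each node
Path: [36, 12, 19, 29, 23]


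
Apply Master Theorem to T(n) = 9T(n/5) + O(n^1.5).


a=9, b=5, c=1.5. log_5(9)=1.365 < c=1.5. Case 3: O(n^c) = O(n^1.500)
Complexity: O(n^1.500)


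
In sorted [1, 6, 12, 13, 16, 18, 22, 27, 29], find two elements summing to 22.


Two pointers: lo=0, hi=8
Found pair: (6, 16) summing to 22


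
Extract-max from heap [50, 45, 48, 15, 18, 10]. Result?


Max = 50
Replace root with last, heapify down
Resulting heap: [48, 45, 10, 15, 18]


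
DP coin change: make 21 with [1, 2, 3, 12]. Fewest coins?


dp[0]=0; dp[i]=1+min(dp[i-c] for c in coins)
...dp[16]=3, dp[17]=3, dp[18]=3, dp[19]=4, dp[20]=4, dp[21]=4
Minimum coins for 21 = 4


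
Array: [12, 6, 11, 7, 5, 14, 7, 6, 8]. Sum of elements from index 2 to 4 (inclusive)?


Prefix sums: [0, 12, 18, 29, 36, 41, 55, 62, 68, 76]
Sum[2..4] = prefix[5] - prefix[2] = 41 - 18 = 23


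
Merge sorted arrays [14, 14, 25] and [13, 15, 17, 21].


Compare heads, take smaller each step.
Merged: [13, 14, 14, 15, 17, 21, 25]


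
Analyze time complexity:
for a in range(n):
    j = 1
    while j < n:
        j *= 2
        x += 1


Per nesting level: O(n) * O(log n) = O(n log n)
Complexity: O(n log n)


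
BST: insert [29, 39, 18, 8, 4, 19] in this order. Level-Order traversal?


Root = 29; build tree by BST insertion.
Level-Order traversal: [29, 18, 39, 8, 19, 4]


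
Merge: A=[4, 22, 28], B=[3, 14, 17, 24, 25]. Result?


Compare heads, take smaller each step.
Merged: [3, 4, 14, 17, 22, 24, 25, 28]


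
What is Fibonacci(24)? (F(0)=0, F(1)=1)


F(n)=F(n-1)+F(n-2)
...F(22)=17711, F(23)=28657, F(24)=46368


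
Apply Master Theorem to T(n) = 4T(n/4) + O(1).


a=4, b=4, c=0. log_4(4)=1 > c=0. Case 1: O(n^log_b(a)) = O(n)
Complexity: O(n)


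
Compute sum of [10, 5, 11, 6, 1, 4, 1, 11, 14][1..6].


Prefix sums: [0, 10, 15, 26, 32, 33, 37, 38, 49, 63]
Sum[1..6] = prefix[7] - prefix[1] = 38 - 10 = 28


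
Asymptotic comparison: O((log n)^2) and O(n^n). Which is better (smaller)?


polylogarithmic grows slower than n^n
O((log n)^2) is asymptotically smaller; O(n^n) grows faster


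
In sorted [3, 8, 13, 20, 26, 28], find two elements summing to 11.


Two pointers: lo=0, hi=5
Found pair: (3, 8) summing to 11


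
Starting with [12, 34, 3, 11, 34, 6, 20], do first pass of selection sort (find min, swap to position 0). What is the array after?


After one pass: [3, 34, 12, 11, 34, 6, 20]


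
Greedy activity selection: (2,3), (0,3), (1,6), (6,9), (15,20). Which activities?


Greedy: pick earliest-ending, then skip overlaps.
Selected (3 activities): [(2, 3), (6, 9), (15, 20)]


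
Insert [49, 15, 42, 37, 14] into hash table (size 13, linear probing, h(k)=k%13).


Insertions: 49->slot 10; 15->slot 2; 42->slot 3; 37->slot 11; 14->slot 1
Table: [None, 14, 15, 42, None, None, None, None, None, None, 49, 37, None]


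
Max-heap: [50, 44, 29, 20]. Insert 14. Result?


Append 14: [50, 44, 29, 20, 14]
Bubble up: no swaps needed
Result: [50, 44, 29, 20, 14]


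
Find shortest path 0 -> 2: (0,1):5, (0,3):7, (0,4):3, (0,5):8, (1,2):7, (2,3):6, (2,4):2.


Dijkstra from 0:
Distances: {0: 0, 1: 5, 2: 5, 3: 7, 4: 3, 5: 8}
Shortest distance to 2 = 5, path = [0, 4, 2]


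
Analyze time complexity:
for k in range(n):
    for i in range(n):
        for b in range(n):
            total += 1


Per nesting level: O(n) * O(n) * O(n) = O(n^3)
Complexity: O(n^3)


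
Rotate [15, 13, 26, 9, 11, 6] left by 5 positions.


Left rotate by 5: [6, 15, 13, 26, 9, 11]


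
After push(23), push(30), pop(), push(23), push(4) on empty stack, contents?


push(23) -> [23]
push(30) -> [23, 30]
pop() returns 30 -> [23]
push(23) -> [23, 23]
push(4) -> [23, 23, 4]
Final stack (bottom to top): [23, 23, 4]


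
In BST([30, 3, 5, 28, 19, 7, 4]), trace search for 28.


BST root = 30
Search for 28: compare at each node
Path: [30, 3, 5, 28]


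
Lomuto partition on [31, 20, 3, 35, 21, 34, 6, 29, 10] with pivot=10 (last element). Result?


Elements <= 10 go left of pivot.
Result: [3, 6, 10, 35, 21, 34, 20, 29, 31], pivot at index 2


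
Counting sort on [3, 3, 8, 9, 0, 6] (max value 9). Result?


Count array: [1, 0, 0, 2, 0, 0, 1, 0, 1, 1]
Reconstruct: [0, 3, 3, 6, 8, 9]


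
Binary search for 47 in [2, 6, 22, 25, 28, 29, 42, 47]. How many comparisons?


Search for 47:
[0,7] mid=3 arr[3]=25
[4,7] mid=5 arr[5]=29
[6,7] mid=6 arr[6]=42
[7,7] mid=7 arr[7]=47
Total: 4 comparisons


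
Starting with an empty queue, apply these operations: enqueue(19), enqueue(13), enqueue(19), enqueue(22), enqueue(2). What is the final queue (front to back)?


enqueue(19) -> [19]
enqueue(13) -> [19, 13]
enqueue(19) -> [19, 13, 19]
enqueue(22) -> [19, 13, 19, 22]
enqueue(2) -> [19, 13, 19, 22, 2]
Final queue (front to back): [19, 13, 19, 22, 2]


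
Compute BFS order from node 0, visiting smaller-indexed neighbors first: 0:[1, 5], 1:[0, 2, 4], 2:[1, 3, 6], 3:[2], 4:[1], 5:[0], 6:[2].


BFS queue: start with [0]
Visit order: [0, 1, 5, 2, 4, 3, 6]


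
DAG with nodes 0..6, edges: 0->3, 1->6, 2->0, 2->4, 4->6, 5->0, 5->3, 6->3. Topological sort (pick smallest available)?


Kahn's algorithm, process smallest node first
Order: [1, 2, 4, 5, 0, 6, 3]


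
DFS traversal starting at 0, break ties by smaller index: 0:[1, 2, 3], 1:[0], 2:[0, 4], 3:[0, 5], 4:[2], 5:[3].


DFS stack-based: start with [0]
Visit order: [0, 1, 2, 4, 3, 5]


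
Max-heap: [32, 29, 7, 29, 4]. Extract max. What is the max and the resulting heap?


Max = 32
Replace root with last, heapify down
Resulting heap: [29, 29, 7, 4]


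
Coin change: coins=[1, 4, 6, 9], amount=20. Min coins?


dp[0]=0; dp[i]=1+min(dp[i-c] for c in coins)
...dp[15]=2, dp[16]=3, dp[17]=3, dp[18]=2, dp[19]=3, dp[20]=4
Minimum coins for 20 = 4


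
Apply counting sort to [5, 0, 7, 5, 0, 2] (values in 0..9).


Count array: [2, 0, 1, 0, 0, 2, 0, 1, 0, 0]
Reconstruct: [0, 0, 2, 5, 5, 7]


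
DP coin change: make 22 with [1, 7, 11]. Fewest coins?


dp[0]=0; dp[i]=1+min(dp[i-c] for c in coins)
...dp[17]=5, dp[18]=2, dp[19]=3, dp[20]=4, dp[21]=3, dp[22]=2
Minimum coins for 22 = 2


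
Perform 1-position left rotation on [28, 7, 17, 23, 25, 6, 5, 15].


Left rotate by 1: [7, 17, 23, 25, 6, 5, 15, 28]


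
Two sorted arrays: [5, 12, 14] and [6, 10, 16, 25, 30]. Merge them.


Compare heads, take smaller each step.
Merged: [5, 6, 10, 12, 14, 16, 25, 30]


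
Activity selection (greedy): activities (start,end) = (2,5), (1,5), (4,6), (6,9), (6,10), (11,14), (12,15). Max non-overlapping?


Greedy: pick earliest-ending, then skip overlaps.
Selected (3 activities): [(2, 5), (6, 9), (11, 14)]


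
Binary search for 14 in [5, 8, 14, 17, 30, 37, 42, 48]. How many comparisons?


Search for 14:
[0,7] mid=3 arr[3]=17
[0,2] mid=1 arr[1]=8
[2,2] mid=2 arr[2]=14
Total: 3 comparisons


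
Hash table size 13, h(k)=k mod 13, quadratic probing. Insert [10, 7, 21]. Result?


Insertions: 10->slot 10; 7->slot 7; 21->slot 8
Table: [None, None, None, None, None, None, None, 7, 21, None, 10, None, None]


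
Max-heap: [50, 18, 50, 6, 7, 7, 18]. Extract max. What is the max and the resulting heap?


Max = 50
Replace root with last, heapify down
Resulting heap: [50, 18, 18, 6, 7, 7]


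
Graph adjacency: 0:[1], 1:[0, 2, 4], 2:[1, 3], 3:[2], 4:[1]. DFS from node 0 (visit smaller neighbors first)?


DFS stack-based: start with [0]
Visit order: [0, 1, 2, 3, 4]


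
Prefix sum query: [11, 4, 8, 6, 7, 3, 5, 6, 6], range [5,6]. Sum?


Prefix sums: [0, 11, 15, 23, 29, 36, 39, 44, 50, 56]
Sum[5..6] = prefix[7] - prefix[5] = 44 - 36 = 8


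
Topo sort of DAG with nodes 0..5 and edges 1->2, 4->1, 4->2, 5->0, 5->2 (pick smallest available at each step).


Kahn's algorithm, process smallest node first
Order: [3, 4, 1, 5, 0, 2]


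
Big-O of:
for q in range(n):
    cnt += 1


Per nesting level: O(n) = O(n)
Complexity: O(n)


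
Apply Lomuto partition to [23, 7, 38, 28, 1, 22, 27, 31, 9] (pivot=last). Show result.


Elements <= 9 go left of pivot.
Result: [7, 1, 9, 28, 23, 22, 27, 31, 38], pivot at index 2


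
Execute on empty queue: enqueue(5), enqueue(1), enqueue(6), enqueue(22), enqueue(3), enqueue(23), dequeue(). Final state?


enqueue(5) -> [5]
enqueue(1) -> [5, 1]
enqueue(6) -> [5, 1, 6]
enqueue(22) -> [5, 1, 6, 22]
enqueue(3) -> [5, 1, 6, 22, 3]
enqueue(23) -> [5, 1, 6, 22, 3, 23]
dequeue() returns 5 -> [1, 6, 22, 3, 23]
Final queue (front to back): [1, 6, 22, 3, 23]


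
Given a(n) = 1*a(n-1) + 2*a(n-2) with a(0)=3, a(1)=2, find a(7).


Build bottom-up:
...a(5)=52, a(6)=108, a(7)=1*108+2*52=212


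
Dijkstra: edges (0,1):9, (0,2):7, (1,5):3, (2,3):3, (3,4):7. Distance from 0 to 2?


Dijkstra from 0:
Distances: {0: 0, 1: 9, 2: 7, 3: 10, 4: 17, 5: 12}
Shortest distance to 2 = 7, path = [0, 2]


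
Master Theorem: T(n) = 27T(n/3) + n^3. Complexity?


a=27, b=3, c=3. log_3(27)=3 = c=3. Case 2: O(n^c log n) = O(n^3 log n)
Complexity: O(n^3 log n)


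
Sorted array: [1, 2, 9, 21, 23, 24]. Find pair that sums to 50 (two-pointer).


Two pointers: lo=0, hi=5
No pair sums to 50


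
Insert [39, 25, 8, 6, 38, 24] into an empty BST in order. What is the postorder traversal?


Root = 39; build tree by BST insertion.
Postorder traversal: [6, 24, 8, 38, 25, 39]


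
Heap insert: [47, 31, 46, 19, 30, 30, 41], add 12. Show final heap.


Append 12: [47, 31, 46, 19, 30, 30, 41, 12]
Bubble up: no swaps needed
Result: [47, 31, 46, 19, 30, 30, 41, 12]


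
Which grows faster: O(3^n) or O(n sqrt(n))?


n^1.5 grows slower than exponential (base 3)
O(n sqrt(n)) is asymptotically smaller; O(3^n) grows faster


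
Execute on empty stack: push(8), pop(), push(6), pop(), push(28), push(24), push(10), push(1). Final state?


push(8) -> [8]
pop() returns 8 -> []
push(6) -> [6]
pop() returns 6 -> []
push(28) -> [28]
push(24) -> [28, 24]
push(10) -> [28, 24, 10]
push(1) -> [28, 24, 10, 1]
Final stack (bottom to top): [28, 24, 10, 1]


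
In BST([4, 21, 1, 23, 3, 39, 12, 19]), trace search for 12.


BST root = 4
Search for 12: compare at each node
Path: [4, 21, 12]


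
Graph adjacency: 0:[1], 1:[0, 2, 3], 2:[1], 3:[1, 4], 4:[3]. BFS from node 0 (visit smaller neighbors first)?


BFS queue: start with [0]
Visit order: [0, 1, 2, 3, 4]


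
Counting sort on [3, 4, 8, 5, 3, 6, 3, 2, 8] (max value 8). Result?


Count array: [0, 0, 1, 3, 1, 1, 1, 0, 2]
Reconstruct: [2, 3, 3, 3, 4, 5, 6, 8, 8]


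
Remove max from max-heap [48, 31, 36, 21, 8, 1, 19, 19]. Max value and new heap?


Max = 48
Replace root with last, heapify down
Resulting heap: [36, 31, 19, 21, 8, 1, 19]


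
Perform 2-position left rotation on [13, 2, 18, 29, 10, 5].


Left rotate by 2: [18, 29, 10, 5, 13, 2]


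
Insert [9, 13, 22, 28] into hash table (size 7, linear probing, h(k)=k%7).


Insertions: 9->slot 2; 13->slot 6; 22->slot 1; 28->slot 0
Table: [28, 22, 9, None, None, None, 13]


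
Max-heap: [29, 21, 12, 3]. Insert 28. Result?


Append 28: [29, 21, 12, 3, 28]
Bubble up: swap idx 4(28) with idx 1(21)
Result: [29, 28, 12, 3, 21]


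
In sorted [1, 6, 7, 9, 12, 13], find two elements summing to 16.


Two pointers: lo=0, hi=5
Found pair: (7, 9) summing to 16


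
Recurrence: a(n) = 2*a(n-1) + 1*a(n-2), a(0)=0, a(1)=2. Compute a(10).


Build bottom-up:
...a(8)=816, a(9)=1970, a(10)=2*1970+1*816=4756


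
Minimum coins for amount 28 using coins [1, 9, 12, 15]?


dp[0]=0; dp[i]=1+min(dp[i-c] for c in coins)
...dp[23]=4, dp[24]=2, dp[25]=3, dp[26]=4, dp[27]=2, dp[28]=3
Minimum coins for 28 = 3


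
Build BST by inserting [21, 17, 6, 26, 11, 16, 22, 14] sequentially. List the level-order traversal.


Root = 21; build tree by BST insertion.
Level-Order traversal: [21, 17, 26, 6, 22, 11, 16, 14]


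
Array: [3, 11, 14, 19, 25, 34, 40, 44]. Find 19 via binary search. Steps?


Search for 19:
[0,7] mid=3 arr[3]=19
Total: 1 comparisons


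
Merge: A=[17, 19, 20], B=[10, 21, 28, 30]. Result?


Compare heads, take smaller each step.
Merged: [10, 17, 19, 20, 21, 28, 30]


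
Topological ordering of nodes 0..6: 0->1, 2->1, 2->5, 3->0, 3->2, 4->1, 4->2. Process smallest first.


Kahn's algorithm, process smallest node first
Order: [3, 0, 4, 2, 1, 5, 6]


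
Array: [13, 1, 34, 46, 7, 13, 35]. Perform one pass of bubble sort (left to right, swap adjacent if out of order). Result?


After one pass: [1, 13, 34, 7, 13, 35, 46]


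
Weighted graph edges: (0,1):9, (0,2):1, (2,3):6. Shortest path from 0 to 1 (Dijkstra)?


Dijkstra from 0:
Distances: {0: 0, 1: 9, 2: 1, 3: 7}
Shortest distance to 1 = 9, path = [0, 1]


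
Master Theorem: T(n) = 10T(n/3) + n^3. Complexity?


a=10, b=3, c=3. log_3(10)=2.096 < c=3. Case 3: O(n^c) = O(n^3)
Complexity: O(n^3)


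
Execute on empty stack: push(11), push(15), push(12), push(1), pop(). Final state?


push(11) -> [11]
push(15) -> [11, 15]
push(12) -> [11, 15, 12]
push(1) -> [11, 15, 12, 1]
pop() returns 1 -> [11, 15, 12]
Final stack (bottom to top): [11, 15, 12]


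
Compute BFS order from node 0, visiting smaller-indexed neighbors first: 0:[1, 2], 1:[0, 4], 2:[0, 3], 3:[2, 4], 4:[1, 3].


BFS queue: start with [0]
Visit order: [0, 1, 2, 4, 3]


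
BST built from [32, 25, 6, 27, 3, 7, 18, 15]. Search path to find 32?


BST root = 32
Search for 32: compare at each node
Path: [32]


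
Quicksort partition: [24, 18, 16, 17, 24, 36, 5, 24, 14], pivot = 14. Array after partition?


Elements <= 14 go left of pivot.
Result: [5, 14, 16, 17, 24, 36, 24, 24, 18], pivot at index 1


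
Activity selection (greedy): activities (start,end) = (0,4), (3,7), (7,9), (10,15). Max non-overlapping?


Greedy: pick earliest-ending, then skip overlaps.
Selected (3 activities): [(0, 4), (7, 9), (10, 15)]


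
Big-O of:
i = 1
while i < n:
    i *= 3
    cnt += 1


Per nesting level: O(log n) = O(log n)
Complexity: O(log n)


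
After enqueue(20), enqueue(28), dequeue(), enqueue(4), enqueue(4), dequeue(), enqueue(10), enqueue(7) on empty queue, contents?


enqueue(20) -> [20]
enqueue(28) -> [20, 28]
dequeue() returns 20 -> [28]
enqueue(4) -> [28, 4]
enqueue(4) -> [28, 4, 4]
dequeue() returns 28 -> [4, 4]
enqueue(10) -> [4, 4, 10]
enqueue(7) -> [4, 4, 10, 7]
Final queue (front to back): [4, 4, 10, 7]


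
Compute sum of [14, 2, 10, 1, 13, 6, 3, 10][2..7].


Prefix sums: [0, 14, 16, 26, 27, 40, 46, 49, 59]
Sum[2..7] = prefix[8] - prefix[2] = 59 - 16 = 43


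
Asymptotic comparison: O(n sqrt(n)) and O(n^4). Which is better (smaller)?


n^1.5 grows slower than quartic
O(n sqrt(n)) is asymptotically smaller; O(n^4) grows faster


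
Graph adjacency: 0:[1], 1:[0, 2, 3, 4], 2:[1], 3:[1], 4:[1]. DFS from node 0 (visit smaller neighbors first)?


DFS stack-based: start with [0]
Visit order: [0, 1, 2, 3, 4]


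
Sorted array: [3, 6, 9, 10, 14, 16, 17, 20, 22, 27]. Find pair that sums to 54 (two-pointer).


Two pointers: lo=0, hi=9
No pair sums to 54


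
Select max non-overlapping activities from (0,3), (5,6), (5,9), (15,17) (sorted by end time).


Greedy: pick earliest-ending, then skip overlaps.
Selected (3 activities): [(0, 3), (5, 6), (15, 17)]


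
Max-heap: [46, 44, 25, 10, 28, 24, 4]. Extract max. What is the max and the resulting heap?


Max = 46
Replace root with last, heapify down
Resulting heap: [44, 28, 25, 10, 4, 24]


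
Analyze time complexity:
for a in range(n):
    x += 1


Per nesting level: O(n) = O(n)
Complexity: O(n)


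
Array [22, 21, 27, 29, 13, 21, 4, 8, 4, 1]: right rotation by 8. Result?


Right rotate by 8: [27, 29, 13, 21, 4, 8, 4, 1, 22, 21]


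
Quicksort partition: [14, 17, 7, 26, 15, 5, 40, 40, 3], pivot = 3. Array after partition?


Elements <= 3 go left of pivot.
Result: [3, 17, 7, 26, 15, 5, 40, 40, 14], pivot at index 0


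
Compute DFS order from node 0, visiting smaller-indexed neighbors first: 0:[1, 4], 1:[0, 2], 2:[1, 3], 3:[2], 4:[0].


DFS stack-based: start with [0]
Visit order: [0, 1, 2, 3, 4]


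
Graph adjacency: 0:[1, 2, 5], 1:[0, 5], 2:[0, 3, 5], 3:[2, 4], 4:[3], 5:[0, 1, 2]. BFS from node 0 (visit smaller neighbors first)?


BFS queue: start with [0]
Visit order: [0, 1, 2, 5, 3, 4]


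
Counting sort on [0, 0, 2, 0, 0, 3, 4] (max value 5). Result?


Count array: [4, 0, 1, 1, 1, 0]
Reconstruct: [0, 0, 0, 0, 2, 3, 4]


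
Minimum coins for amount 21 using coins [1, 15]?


dp[0]=0; dp[i]=1+min(dp[i-c] for c in coins)
...dp[16]=2, dp[17]=3, dp[18]=4, dp[19]=5, dp[20]=6, dp[21]=7
Minimum coins for 21 = 7


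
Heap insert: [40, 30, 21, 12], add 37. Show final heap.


Append 37: [40, 30, 21, 12, 37]
Bubble up: swap idx 4(37) with idx 1(30)
Result: [40, 37, 21, 12, 30]


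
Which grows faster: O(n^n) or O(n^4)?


quartic grows slower than n^n
O(n^4) is asymptotically smaller; O(n^n) grows faster


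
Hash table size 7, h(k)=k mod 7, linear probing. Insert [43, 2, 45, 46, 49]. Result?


Insertions: 43->slot 1; 2->slot 2; 45->slot 3; 46->slot 4; 49->slot 0
Table: [49, 43, 2, 45, 46, None, None]


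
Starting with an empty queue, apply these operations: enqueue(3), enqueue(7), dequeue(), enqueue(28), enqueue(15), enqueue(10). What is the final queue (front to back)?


enqueue(3) -> [3]
enqueue(7) -> [3, 7]
dequeue() returns 3 -> [7]
enqueue(28) -> [7, 28]
enqueue(15) -> [7, 28, 15]
enqueue(10) -> [7, 28, 15, 10]
Final queue (front to back): [7, 28, 15, 10]


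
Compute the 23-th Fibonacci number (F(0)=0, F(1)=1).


F(n)=F(n-1)+F(n-2)
...F(21)=10946, F(22)=17711, F(23)=28657


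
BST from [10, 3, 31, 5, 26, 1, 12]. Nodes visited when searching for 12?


BST root = 10
Search for 12: compare at each node
Path: [10, 31, 26, 12]


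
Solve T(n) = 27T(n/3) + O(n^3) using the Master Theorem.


a=27, b=3, c=3. log_3(27)=3 = c=3. Case 2: O(n^c log n) = O(n^3 log n)
Complexity: O(n^3 log n)


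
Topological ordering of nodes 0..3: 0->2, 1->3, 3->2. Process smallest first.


Kahn's algorithm, process smallest node first
Order: [0, 1, 3, 2]


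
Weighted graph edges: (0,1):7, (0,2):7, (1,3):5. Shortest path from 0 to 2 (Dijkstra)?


Dijkstra from 0:
Distances: {0: 0, 1: 7, 2: 7, 3: 12}
Shortest distance to 2 = 7, path = [0, 2]


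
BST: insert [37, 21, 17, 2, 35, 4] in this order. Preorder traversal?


Root = 37; build tree by BST insertion.
Preorder traversal: [37, 21, 17, 2, 4, 35]


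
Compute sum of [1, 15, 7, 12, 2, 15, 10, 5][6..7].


Prefix sums: [0, 1, 16, 23, 35, 37, 52, 62, 67]
Sum[6..7] = prefix[8] - prefix[6] = 67 - 52 = 15


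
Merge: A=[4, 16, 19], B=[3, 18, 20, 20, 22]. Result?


Compare heads, take smaller each step.
Merged: [3, 4, 16, 18, 19, 20, 20, 22]


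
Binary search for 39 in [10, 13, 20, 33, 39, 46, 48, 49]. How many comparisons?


Search for 39:
[0,7] mid=3 arr[3]=33
[4,7] mid=5 arr[5]=46
[4,4] mid=4 arr[4]=39
Total: 3 comparisons


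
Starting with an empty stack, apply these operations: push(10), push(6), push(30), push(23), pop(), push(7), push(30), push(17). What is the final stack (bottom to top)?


push(10) -> [10]
push(6) -> [10, 6]
push(30) -> [10, 6, 30]
push(23) -> [10, 6, 30, 23]
pop() returns 23 -> [10, 6, 30]
push(7) -> [10, 6, 30, 7]
push(30) -> [10, 6, 30, 7, 30]
push(17) -> [10, 6, 30, 7, 30, 17]
Final stack (bottom to top): [10, 6, 30, 7, 30, 17]


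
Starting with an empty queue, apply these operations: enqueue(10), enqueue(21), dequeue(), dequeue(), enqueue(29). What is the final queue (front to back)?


enqueue(10) -> [10]
enqueue(21) -> [10, 21]
dequeue() returns 10 -> [21]
dequeue() returns 21 -> []
enqueue(29) -> [29]
Final queue (front to back): [29]


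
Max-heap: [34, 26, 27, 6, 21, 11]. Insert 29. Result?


Append 29: [34, 26, 27, 6, 21, 11, 29]
Bubble up: swap idx 6(29) with idx 2(27)
Result: [34, 26, 29, 6, 21, 11, 27]


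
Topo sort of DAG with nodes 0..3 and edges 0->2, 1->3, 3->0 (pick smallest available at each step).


Kahn's algorithm, process smallest node first
Order: [1, 3, 0, 2]


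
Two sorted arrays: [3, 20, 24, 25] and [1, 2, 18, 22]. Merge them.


Compare heads, take smaller each step.
Merged: [1, 2, 3, 18, 20, 22, 24, 25]


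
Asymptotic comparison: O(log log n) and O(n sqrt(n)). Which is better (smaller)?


double-logarithmic grows slower than n^1.5
O(log log n) is asymptotically smaller; O(n sqrt(n)) grows faster


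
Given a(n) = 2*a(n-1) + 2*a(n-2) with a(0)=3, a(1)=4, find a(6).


Build bottom-up:
...a(4)=100, a(5)=272, a(6)=2*272+2*100=744


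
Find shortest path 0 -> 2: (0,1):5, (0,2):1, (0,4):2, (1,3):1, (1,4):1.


Dijkstra from 0:
Distances: {0: 0, 1: 3, 2: 1, 3: 4, 4: 2}
Shortest distance to 2 = 1, path = [0, 2]


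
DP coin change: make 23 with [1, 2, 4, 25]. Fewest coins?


dp[0]=0; dp[i]=1+min(dp[i-c] for c in coins)
...dp[18]=5, dp[19]=6, dp[20]=5, dp[21]=6, dp[22]=6, dp[23]=7
Minimum coins for 23 = 7


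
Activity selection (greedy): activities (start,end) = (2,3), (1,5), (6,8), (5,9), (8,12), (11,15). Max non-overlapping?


Greedy: pick earliest-ending, then skip overlaps.
Selected (3 activities): [(2, 3), (6, 8), (8, 12)]


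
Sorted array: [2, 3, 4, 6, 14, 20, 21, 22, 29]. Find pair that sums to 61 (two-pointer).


Two pointers: lo=0, hi=8
No pair sums to 61


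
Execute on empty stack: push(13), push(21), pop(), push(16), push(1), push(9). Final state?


push(13) -> [13]
push(21) -> [13, 21]
pop() returns 21 -> [13]
push(16) -> [13, 16]
push(1) -> [13, 16, 1]
push(9) -> [13, 16, 1, 9]
Final stack (bottom to top): [13, 16, 1, 9]


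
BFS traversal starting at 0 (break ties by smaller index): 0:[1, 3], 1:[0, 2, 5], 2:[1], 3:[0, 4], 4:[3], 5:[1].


BFS queue: start with [0]
Visit order: [0, 1, 3, 2, 5, 4]


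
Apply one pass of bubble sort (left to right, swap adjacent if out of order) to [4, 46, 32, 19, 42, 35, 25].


After one pass: [4, 32, 19, 42, 35, 25, 46]


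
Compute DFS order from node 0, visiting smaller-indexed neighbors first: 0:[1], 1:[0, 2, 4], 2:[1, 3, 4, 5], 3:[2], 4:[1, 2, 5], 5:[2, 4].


DFS stack-based: start with [0]
Visit order: [0, 1, 2, 3, 4, 5]


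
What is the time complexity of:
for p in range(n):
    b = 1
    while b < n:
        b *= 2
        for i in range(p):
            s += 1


Per nesting level: O(n) * O(log n) * O(n) [triangular over p] = O(n^2 log n)
Complexity: O(n^2 log n)


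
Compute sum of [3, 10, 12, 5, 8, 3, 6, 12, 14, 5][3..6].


Prefix sums: [0, 3, 13, 25, 30, 38, 41, 47, 59, 73, 78]
Sum[3..6] = prefix[7] - prefix[3] = 47 - 25 = 22


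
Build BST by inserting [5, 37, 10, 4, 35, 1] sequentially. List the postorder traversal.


Root = 5; build tree by BST insertion.
Postorder traversal: [1, 4, 35, 10, 37, 5]


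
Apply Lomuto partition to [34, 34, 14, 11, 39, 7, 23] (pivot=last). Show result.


Elements <= 23 go left of pivot.
Result: [14, 11, 7, 23, 39, 34, 34], pivot at index 3


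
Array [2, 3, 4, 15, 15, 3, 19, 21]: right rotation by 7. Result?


Right rotate by 7: [3, 4, 15, 15, 3, 19, 21, 2]


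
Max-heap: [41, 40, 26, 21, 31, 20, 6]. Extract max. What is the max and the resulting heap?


Max = 41
Replace root with last, heapify down
Resulting heap: [40, 31, 26, 21, 6, 20]


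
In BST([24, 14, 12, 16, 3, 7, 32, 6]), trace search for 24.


BST root = 24
Search for 24: compare at each node
Path: [24]


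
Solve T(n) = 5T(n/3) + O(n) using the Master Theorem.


a=5, b=3, c=1. log_3(5)=1.465 > c=1. Case 1: O(n^log_b(a)) = O(n^1.465)
Complexity: O(n^1.465)


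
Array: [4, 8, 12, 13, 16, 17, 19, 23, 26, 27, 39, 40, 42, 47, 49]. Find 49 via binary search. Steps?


Search for 49:
[0,14] mid=7 arr[7]=23
[8,14] mid=11 arr[11]=40
[12,14] mid=13 arr[13]=47
[14,14] mid=14 arr[14]=49
Total: 4 comparisons


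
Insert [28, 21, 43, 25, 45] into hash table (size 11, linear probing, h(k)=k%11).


Insertions: 28->slot 6; 21->slot 10; 43->slot 0; 25->slot 3; 45->slot 1
Table: [43, 45, None, 25, None, None, 28, None, None, None, 21]


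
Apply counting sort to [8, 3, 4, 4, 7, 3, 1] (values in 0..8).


Count array: [0, 1, 0, 2, 2, 0, 0, 1, 1]
Reconstruct: [1, 3, 3, 4, 4, 7, 8]


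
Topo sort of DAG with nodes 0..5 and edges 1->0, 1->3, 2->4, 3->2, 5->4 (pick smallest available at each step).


Kahn's algorithm, process smallest node first
Order: [1, 0, 3, 2, 5, 4]


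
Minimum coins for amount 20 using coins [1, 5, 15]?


dp[0]=0; dp[i]=1+min(dp[i-c] for c in coins)
...dp[15]=1, dp[16]=2, dp[17]=3, dp[18]=4, dp[19]=5, dp[20]=2
Minimum coins for 20 = 2


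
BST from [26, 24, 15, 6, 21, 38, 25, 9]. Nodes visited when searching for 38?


BST root = 26
Search for 38: compare at each node
Path: [26, 38]


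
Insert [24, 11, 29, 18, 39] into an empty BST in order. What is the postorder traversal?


Root = 24; build tree by BST insertion.
Postorder traversal: [18, 11, 39, 29, 24]


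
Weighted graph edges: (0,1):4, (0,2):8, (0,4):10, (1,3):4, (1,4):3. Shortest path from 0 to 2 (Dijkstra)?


Dijkstra from 0:
Distances: {0: 0, 1: 4, 2: 8, 3: 8, 4: 7}
Shortest distance to 2 = 8, path = [0, 2]


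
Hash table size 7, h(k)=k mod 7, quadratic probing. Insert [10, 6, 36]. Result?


Insertions: 10->slot 3; 6->slot 6; 36->slot 1
Table: [None, 36, None, 10, None, None, 6]


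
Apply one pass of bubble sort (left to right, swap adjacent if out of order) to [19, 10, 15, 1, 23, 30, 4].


After one pass: [10, 15, 1, 19, 23, 4, 30]


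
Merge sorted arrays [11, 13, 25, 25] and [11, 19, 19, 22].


Compare heads, take smaller each step.
Merged: [11, 11, 13, 19, 19, 22, 25, 25]


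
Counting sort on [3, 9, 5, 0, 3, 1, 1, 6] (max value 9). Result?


Count array: [1, 2, 0, 2, 0, 1, 1, 0, 0, 1]
Reconstruct: [0, 1, 1, 3, 3, 5, 6, 9]


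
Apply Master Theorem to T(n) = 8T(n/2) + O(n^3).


a=8, b=2, c=3. log_2(8)=3 = c=3. Case 2: O(n^c log n) = O(n^3 log n)
Complexity: O(n^3 log n)


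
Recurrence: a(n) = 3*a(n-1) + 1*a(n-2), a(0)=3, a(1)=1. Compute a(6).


Build bottom-up:
...a(4)=63, a(5)=208, a(6)=3*208+1*63=687


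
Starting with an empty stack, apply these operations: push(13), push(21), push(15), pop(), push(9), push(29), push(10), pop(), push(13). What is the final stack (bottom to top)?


push(13) -> [13]
push(21) -> [13, 21]
push(15) -> [13, 21, 15]
pop() returns 15 -> [13, 21]
push(9) -> [13, 21, 9]
push(29) -> [13, 21, 9, 29]
push(10) -> [13, 21, 9, 29, 10]
pop() returns 10 -> [13, 21, 9, 29]
push(13) -> [13, 21, 9, 29, 13]
Final stack (bottom to top): [13, 21, 9, 29, 13]


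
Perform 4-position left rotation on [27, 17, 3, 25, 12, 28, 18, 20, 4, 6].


Left rotate by 4: [12, 28, 18, 20, 4, 6, 27, 17, 3, 25]


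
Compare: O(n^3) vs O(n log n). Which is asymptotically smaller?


linearithmic grows slower than cubic
O(n log n) is asymptotically smaller; O(n^3) grows faster


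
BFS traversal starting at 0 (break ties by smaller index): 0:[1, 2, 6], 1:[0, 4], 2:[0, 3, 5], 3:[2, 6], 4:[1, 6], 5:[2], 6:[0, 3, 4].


BFS queue: start with [0]
Visit order: [0, 1, 2, 6, 4, 3, 5]


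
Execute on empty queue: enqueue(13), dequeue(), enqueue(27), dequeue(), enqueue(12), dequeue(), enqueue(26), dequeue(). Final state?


enqueue(13) -> [13]
dequeue() returns 13 -> []
enqueue(27) -> [27]
dequeue() returns 27 -> []
enqueue(12) -> [12]
dequeue() returns 12 -> []
enqueue(26) -> [26]
dequeue() returns 26 -> []
Final queue (front to back): []


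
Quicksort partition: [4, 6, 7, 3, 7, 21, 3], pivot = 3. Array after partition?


Elements <= 3 go left of pivot.
Result: [3, 3, 7, 4, 7, 21, 6], pivot at index 1


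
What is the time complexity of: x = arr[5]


Analysis: constant-time operation, no loop
Complexity: O(1)


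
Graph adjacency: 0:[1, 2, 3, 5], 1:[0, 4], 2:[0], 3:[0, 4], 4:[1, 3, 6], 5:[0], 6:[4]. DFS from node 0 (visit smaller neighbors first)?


DFS stack-based: start with [0]
Visit order: [0, 1, 4, 3, 6, 2, 5]


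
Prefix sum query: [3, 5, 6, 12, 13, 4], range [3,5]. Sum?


Prefix sums: [0, 3, 8, 14, 26, 39, 43]
Sum[3..5] = prefix[6] - prefix[3] = 43 - 14 = 29


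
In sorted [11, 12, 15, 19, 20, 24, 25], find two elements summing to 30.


Two pointers: lo=0, hi=6
Found pair: (11, 19) summing to 30


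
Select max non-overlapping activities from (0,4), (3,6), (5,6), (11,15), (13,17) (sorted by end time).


Greedy: pick earliest-ending, then skip overlaps.
Selected (3 activities): [(0, 4), (5, 6), (11, 15)]


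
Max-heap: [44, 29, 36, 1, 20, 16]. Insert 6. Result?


Append 6: [44, 29, 36, 1, 20, 16, 6]
Bubble up: no swaps needed
Result: [44, 29, 36, 1, 20, 16, 6]


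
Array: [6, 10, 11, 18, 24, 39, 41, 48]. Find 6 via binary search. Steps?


Search for 6:
[0,7] mid=3 arr[3]=18
[0,2] mid=1 arr[1]=10
[0,0] mid=0 arr[0]=6
Total: 3 comparisons


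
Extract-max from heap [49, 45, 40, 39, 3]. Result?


Max = 49
Replace root with last, heapify down
Resulting heap: [45, 39, 40, 3]


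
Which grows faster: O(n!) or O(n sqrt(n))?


n^1.5 grows slower than factorial
O(n sqrt(n)) is asymptotically smaller; O(n!) grows faster


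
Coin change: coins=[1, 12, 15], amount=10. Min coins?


dp[0]=0; dp[i]=1+min(dp[i-c] for c in coins)
...dp[5]=5, dp[6]=6, dp[7]=7, dp[8]=8, dp[9]=9, dp[10]=10
Minimum coins for 10 = 10


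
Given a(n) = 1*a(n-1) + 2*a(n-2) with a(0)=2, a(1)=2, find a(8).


Build bottom-up:
...a(6)=86, a(7)=170, a(8)=1*170+2*86=342


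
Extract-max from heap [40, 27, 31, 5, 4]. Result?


Max = 40
Replace root with last, heapify down
Resulting heap: [31, 27, 4, 5]


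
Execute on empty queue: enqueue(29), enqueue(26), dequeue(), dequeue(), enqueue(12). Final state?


enqueue(29) -> [29]
enqueue(26) -> [29, 26]
dequeue() returns 29 -> [26]
dequeue() returns 26 -> []
enqueue(12) -> [12]
Final queue (front to back): [12]


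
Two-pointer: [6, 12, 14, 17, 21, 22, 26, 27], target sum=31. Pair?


Two pointers: lo=0, hi=7
Found pair: (14, 17) summing to 31


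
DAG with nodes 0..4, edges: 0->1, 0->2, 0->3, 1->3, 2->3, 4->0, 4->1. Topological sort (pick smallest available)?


Kahn's algorithm, process smallest node first
Order: [4, 0, 1, 2, 3]


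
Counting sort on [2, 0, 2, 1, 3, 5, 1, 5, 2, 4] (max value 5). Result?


Count array: [1, 2, 3, 1, 1, 2]
Reconstruct: [0, 1, 1, 2, 2, 2, 3, 4, 5, 5]
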